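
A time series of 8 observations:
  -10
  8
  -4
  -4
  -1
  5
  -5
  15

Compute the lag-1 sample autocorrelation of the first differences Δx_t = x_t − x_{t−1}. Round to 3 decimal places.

-0.459

First differences Δx: 18, -12, 0, 3, 6, -10, 20
Mean of differences = 3.5714
Numerator Σ(Δx_t−Δx̄)(Δx_{t+1}−Δx̄) = -424.3265
Denominator Σ(Δx_t−Δx̄)² = 923.7143
r_1(Δx) = -424.3265 / 923.7143 = -0.459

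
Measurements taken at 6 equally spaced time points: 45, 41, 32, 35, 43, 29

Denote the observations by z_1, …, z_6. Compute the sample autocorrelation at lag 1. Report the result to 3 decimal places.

Mean z̄ = (45 + 41 + 32 + 35 + 43 + 29)/6 = 37.5000
Deviations from mean: 7.5000, 3.5000, -5.5000, -2.5000, 5.5000, -8.5000
Σ(z_t−z̄)(z_{t+1}−z̄) = (26.2500) + (-19.2500) + (13.7500) + (-13.7500) + (-46.7500) = -39.7500
Denominator Σ(z_t−z̄)² = 207.5000
r_1 = -39.7500 / 207.5000 = -0.192

-0.192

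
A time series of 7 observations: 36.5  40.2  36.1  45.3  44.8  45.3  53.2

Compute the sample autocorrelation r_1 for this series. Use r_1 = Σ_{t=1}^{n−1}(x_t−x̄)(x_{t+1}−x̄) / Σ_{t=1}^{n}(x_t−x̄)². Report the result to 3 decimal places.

Mean x̄ = (36.5 + 40.2 + 36.1 + 45.3 + 44.8 + 45.3 + 53.2)/7 = 43.0571
Σ(x_t−x̄)(x_{t+1}−x̄) = (18.7347) + (19.8776) + (-15.6039) + (3.9090) + (3.9090) + (22.7490) = 53.5753
Denominator Σ(x_t−x̄)² = 215.5371
r_1 = 53.5753 / 215.5371 = 0.249

0.249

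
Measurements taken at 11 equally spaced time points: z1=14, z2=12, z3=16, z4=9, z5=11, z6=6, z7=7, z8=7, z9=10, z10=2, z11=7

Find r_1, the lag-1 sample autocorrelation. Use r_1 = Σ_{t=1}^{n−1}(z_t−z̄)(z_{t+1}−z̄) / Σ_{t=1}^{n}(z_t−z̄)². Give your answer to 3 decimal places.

0.286

Mean z̄ = (14 + 12 + 16 + 9 + 11 + 6 + 7 + 7 + 10 + 2 + 7)/11 = 9.1818
Numerator Σ_{t=1}^{10}(z_t−z̄)(z_{t+1}−z̄) = 45.1488
Denominator Σ(z_t−z̄)² = 157.6364
r_1 = 45.1488 / 157.6364 = 0.286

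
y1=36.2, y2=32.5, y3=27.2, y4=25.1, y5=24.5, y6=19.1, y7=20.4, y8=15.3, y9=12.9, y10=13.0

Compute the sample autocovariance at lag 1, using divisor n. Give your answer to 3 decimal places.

37.755

Mean ȳ = (36.2 + 32.5 + 27.2 + 25.1 + 24.5 + 19.1 + 20.4 + 15.3 + 12.9 + 13.0)/10 = 22.6200
Σ_{t=1}^{9}(y_t−ȳ)(y_{t+1}−ȳ) = 377.5456
γ_1 = 377.5456 / 10 = 37.755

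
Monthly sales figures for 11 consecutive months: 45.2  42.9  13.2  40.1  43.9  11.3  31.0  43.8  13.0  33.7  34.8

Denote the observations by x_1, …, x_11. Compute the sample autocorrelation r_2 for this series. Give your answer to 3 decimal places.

Mean x̄ = (45.2 + 42.9 + 13.2 + 40.1 + 43.9 + 11.3 + 31.0 + 43.8 + 13.0 + 33.7 + 34.8)/11 = 32.0818
Numerator Σ_{t=1}^{9}(x_t−x̄)(x_{t+2}−x̄) = -819.3070
Denominator Σ(x_t−x̄)² = 1794.0964
r_2 = -819.3070 / 1794.0964 = -0.457

-0.457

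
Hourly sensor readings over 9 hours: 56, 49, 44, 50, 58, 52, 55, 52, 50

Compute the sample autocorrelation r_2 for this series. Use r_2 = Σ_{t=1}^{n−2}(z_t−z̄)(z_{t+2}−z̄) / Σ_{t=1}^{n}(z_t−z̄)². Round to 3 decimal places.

-0.440

Mean z̄ = (56 + 49 + 44 + 50 + 58 + 52 + 55 + 52 + 50)/9 = 51.7778
Σ(z_t−z̄)(z_{t+2}−z̄) = (-32.8395) + (4.9383) + (-48.3951) + (-0.3951) + (20.0494) + (0.0494) + (-5.7284) = -62.3210
Denominator Σ(z_t−z̄)² = 141.5556
r_2 = -62.3210 / 141.5556 = -0.440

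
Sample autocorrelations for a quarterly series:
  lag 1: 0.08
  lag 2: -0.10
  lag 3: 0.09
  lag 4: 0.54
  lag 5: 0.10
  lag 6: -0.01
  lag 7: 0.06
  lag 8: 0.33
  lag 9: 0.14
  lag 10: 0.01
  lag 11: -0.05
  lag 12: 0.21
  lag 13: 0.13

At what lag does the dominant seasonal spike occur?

The largest autocorrelation is r_4 = 0.54, with weaker echoes at lags 8 (0.33) and 12 (0.21); the remaining lags stay at or below 0.14.
The dominant spike at lag 4 indicates a seasonal period of 4.

4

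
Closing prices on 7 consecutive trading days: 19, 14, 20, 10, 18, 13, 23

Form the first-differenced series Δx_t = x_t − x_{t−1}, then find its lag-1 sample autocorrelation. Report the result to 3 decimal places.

First differences Δx: -5, 6, -10, 8, -5, 10
Mean of differences = 0.6667
Numerator Σ(Δx_t−Δx̄)(Δx_{t+1}−Δx̄) = -259.7778
Denominator Σ(Δx_t−Δx̄)² = 347.3333
r_1(Δx) = -259.7778 / 347.3333 = -0.748

-0.748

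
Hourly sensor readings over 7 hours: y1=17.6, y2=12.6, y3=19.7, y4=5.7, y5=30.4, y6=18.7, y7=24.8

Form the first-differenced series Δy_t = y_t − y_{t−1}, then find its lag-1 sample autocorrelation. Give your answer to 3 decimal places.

First differences Δy: -5.0, 7.1, -14.0, 24.7, -11.7, 6.1
Mean of differences = 1.2000
Numerator Σ(Δy_t−Δȳ)(Δy_{t+1}−Δȳ) = -849.8200
Denominator Σ(Δy_t−Δȳ)² = 1046.9600
r_1(Δy) = -849.8200 / 1046.9600 = -0.812

-0.812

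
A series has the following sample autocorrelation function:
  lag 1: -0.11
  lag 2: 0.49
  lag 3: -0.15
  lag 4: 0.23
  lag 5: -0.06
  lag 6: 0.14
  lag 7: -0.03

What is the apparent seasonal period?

The largest autocorrelation is r_2 = 0.49, with a weaker echo at lag 4 (0.23); the remaining lags stay at or below 0.14.
The dominant spike at lag 2 indicates a seasonal period of 2.

2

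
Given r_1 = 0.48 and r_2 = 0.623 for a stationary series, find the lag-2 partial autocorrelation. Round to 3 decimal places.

φ_{22} = (r_2 − r_1²) / (1 − r_1²)
r_1² = (0.48)² = 0.2304
Numerator = 0.623 − 0.2304 = 0.3926; denominator = 1 − 0.2304 = 0.7696
φ_{22} = 0.3926 / 0.7696 = 0.510

0.510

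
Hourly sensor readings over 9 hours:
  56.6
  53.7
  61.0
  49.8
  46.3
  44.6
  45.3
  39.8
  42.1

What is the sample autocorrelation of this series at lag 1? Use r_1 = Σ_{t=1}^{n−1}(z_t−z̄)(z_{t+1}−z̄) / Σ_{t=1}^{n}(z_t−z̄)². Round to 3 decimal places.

0.566

Mean z̄ = (56.6 + 53.7 + 61.0 + 49.8 + 46.3 + 44.6 + 45.3 + 39.8 + 42.1)/9 = 48.8000
Numerator Σ_{t=1}^{8}(z_t−z̄)(z_{t+1}−z̄) = 224.7000
Denominator Σ(z_t−z̄)² = 396.7200
r_1 = 224.7000 / 396.7200 = 0.566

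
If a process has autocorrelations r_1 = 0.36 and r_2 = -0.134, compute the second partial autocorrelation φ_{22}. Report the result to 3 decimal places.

φ_{22} = (r_2 − r_1²) / (1 − r_1²)
r_1² = (0.36)² = 0.1296
Numerator = -0.134 − 0.1296 = -0.2636; denominator = 1 − 0.1296 = 0.8704
φ_{22} = -0.2636 / 0.8704 = -0.303

-0.303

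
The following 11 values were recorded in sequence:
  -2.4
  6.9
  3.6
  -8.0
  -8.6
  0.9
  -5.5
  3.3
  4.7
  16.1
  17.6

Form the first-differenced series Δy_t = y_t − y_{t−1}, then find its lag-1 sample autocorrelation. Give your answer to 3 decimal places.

First differences Δy: 9.3, -3.3, -11.6, -0.6, 9.5, -6.4, 8.8, 1.4, 11.4, 1.5
Mean of differences = 2.0000
Numerator Σ(Δy_t−Δȳ)(Δy_{t+1}−Δȳ) = -85.2900
Denominator Σ(Δy_t−Δȳ)² = 535.1200
r_1(Δy) = -85.2900 / 535.1200 = -0.159

-0.159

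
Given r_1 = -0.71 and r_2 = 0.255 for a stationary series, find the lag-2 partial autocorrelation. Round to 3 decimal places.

φ_{22} = (r_2 − r_1²) / (1 − r_1²)
r_1² = (-0.71)² = 0.5041
Numerator = 0.255 − 0.5041 = -0.2491; denominator = 1 − 0.5041 = 0.4959
φ_{22} = -0.2491 / 0.4959 = -0.502

-0.502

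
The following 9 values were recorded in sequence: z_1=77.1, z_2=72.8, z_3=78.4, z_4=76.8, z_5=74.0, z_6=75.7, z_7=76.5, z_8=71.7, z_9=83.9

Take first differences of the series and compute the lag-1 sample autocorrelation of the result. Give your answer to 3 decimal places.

-0.410

First differences Δz: -4.3, 5.6, -1.6, -2.8, 1.7, 0.8, -4.8, 12.2
Mean of differences = 0.8500
Numerator Σ(Δz_t−Δz̄)(Δz_{t+1}−Δz̄) = -94.1475
Denominator Σ(Δz_t−Δz̄)² = 229.8800
r_1(Δz) = -94.1475 / 229.8800 = -0.410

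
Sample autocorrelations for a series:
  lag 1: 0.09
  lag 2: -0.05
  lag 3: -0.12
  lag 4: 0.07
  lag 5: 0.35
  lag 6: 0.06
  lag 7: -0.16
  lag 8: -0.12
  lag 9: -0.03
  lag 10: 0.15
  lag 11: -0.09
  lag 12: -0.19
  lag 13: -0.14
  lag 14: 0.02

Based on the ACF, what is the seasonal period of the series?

5

The largest autocorrelation is r_5 = 0.35, with a weaker echo at lag 10 (0.15); the remaining lags stay at or below 0.09.
The dominant spike at lag 5 indicates a seasonal period of 5.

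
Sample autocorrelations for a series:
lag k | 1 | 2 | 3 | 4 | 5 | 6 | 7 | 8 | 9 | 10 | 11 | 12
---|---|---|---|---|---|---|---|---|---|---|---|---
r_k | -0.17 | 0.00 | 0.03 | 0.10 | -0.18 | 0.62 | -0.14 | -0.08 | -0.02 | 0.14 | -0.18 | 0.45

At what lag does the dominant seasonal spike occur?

6

The largest autocorrelation is r_6 = 0.62, with a weaker echo at lag 12 (0.45); the remaining lags stay at or below 0.14.
The dominant spike at lag 6 indicates a seasonal period of 6.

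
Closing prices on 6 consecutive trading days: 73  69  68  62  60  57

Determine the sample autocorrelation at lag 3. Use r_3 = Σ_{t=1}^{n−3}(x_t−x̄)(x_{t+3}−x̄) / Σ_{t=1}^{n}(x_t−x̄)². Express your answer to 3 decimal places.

Mean x̄ = (73 + 69 + 68 + 62 + 60 + 57)/6 = 64.8333
Σ(x_t−x̄)(x_{t+3}−x̄) = (-23.1389) + (-20.1389) + (-24.8056) = -68.0833
Denominator Σ(x_t−x̄)² = 186.8333
r_3 = -68.0833 / 186.8333 = -0.364

-0.364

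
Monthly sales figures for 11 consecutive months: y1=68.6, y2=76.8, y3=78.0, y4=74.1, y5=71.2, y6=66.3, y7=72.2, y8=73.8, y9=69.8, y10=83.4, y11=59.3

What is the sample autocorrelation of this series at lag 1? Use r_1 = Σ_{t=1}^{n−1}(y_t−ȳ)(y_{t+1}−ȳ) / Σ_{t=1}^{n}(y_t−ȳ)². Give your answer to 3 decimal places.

-0.366

Mean ȳ = (68.6 + 76.8 + 78.0 + 74.1 + 71.2 + 66.3 + 72.2 + 73.8 + 69.8 + 83.4 + 59.3)/11 = 72.1364
Numerator Σ_{t=1}^{10}(y_t−ȳ)(y_{t+1}−ȳ) = -149.0586
Denominator Σ(y_t−ȳ)² = 407.3055
r_1 = -149.0586 / 407.3055 = -0.366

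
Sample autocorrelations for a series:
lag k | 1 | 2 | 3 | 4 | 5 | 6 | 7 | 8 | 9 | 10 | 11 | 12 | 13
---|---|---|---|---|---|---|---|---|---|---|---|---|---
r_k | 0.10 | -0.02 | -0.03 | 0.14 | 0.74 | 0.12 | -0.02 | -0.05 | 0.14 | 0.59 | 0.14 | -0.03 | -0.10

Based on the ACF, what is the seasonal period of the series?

The largest autocorrelation is r_5 = 0.74, with a weaker echo at lag 10 (0.59); the remaining lags stay at or below 0.14.
The dominant spike at lag 5 indicates a seasonal period of 5.

5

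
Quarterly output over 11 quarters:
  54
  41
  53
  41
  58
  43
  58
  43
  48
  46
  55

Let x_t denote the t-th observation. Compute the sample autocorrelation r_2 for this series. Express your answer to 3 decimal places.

Mean x̄ = (54 + 41 + 53 + 41 + 58 + 43 + 58 + 43 + 48 + 46 + 55)/11 = 49.0909
Numerator Σ_{t=1}^{9}(x_t−x̄)(x_{t+2}−x̄) = 287.8926
Denominator Σ(x_t−x̄)² = 448.9091
r_2 = 287.8926 / 448.9091 = 0.641

0.641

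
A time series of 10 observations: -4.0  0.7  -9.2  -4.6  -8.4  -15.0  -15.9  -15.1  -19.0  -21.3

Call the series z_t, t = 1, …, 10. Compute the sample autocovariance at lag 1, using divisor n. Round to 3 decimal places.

Mean z̄ = (-4.0 + 0.7 − 9.2 − 4.6 − 8.4 − 15.0 − 15.9 − 15.1 − 19.0 − 21.3)/10 = -11.1800
Σ_{t=1}^{9}(z_t−z̄)(z_{t+1}−z̄) = 275.8476
γ_1 = 275.8476 / 10 = 27.585

27.585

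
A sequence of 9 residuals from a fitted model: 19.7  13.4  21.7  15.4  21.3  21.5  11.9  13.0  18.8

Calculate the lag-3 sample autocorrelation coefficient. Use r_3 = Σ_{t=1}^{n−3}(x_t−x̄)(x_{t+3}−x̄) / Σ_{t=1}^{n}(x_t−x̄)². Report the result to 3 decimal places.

Mean x̄ = (19.7 + 13.4 + 21.7 + 15.4 + 21.3 + 21.5 + 11.9 + 13.0 + 18.8)/9 = 17.4111
Numerator Σ_{t=1}^{6}(x_t−x̄)(x_{t+3}−x̄) = -3.0570
Denominator Σ(x_t−x̄)² = 127.3689
r_3 = -3.0570 / 127.3689 = -0.024

-0.024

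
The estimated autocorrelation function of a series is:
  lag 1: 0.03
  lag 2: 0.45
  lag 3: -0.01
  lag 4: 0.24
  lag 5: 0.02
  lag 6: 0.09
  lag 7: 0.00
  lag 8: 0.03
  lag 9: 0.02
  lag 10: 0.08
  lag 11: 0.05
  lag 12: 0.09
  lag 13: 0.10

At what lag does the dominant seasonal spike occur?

The largest autocorrelation is r_2 = 0.45, with a weaker echo at lag 4 (0.24); the remaining lags stay at or below 0.10.
The dominant spike at lag 2 indicates a seasonal period of 2.

2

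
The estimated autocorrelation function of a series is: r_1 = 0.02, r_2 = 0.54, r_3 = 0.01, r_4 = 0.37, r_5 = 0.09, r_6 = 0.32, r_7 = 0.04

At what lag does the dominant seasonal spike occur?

2

The largest autocorrelation is r_2 = 0.54, with weaker echoes at lags 4 (0.37) and 6 (0.32); the remaining lags stay at or below 0.09.
The dominant spike at lag 2 indicates a seasonal period of 2.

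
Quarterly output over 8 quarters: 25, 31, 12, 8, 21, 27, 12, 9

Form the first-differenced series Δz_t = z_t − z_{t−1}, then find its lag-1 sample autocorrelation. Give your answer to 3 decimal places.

-0.130

First differences Δz: 6, -19, -4, 13, 6, -15, -3
Mean of differences = -2.2857
Numerator Σ(Δz_t−Δz̄)(Δz_{t+1}−Δz̄) = -105.6531
Denominator Σ(Δz_t−Δz̄)² = 815.4286
r_1(Δz) = -105.6531 / 815.4286 = -0.130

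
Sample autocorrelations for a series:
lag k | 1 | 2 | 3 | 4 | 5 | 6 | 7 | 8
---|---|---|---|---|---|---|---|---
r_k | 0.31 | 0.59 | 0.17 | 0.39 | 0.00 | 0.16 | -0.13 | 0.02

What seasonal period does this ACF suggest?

The largest autocorrelation is r_2 = 0.59, with a weaker echo at lag 4 (0.39); the remaining lags stay at or below 0.31.
The dominant spike at lag 2 indicates a seasonal period of 2.

2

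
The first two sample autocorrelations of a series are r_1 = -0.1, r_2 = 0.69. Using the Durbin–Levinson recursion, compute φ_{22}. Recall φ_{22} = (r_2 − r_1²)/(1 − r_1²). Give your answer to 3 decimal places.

0.687

φ_{22} = (r_2 − r_1²) / (1 − r_1²)
r_1² = (-0.1)² = 0.01
Numerator = 0.69 − 0.0100 = 0.6800; denominator = 1 − 0.0100 = 0.9900
φ_{22} = 0.6800 / 0.9900 = 0.687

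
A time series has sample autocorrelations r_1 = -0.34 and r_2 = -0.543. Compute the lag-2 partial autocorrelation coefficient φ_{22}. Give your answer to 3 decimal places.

-0.745

φ_{22} = (r_2 − r_1²) / (1 − r_1²)
r_1² = (-0.34)² = 0.1156
Numerator = -0.543 − 0.1156 = -0.6586; denominator = 1 − 0.1156 = 0.8844
φ_{22} = -0.6586 / 0.8844 = -0.745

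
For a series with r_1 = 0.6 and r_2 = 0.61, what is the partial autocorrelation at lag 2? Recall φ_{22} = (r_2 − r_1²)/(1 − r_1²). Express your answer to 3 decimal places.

0.391

φ_{22} = (r_2 − r_1²) / (1 − r_1²)
r_1² = (0.6)² = 0.36
Numerator = 0.61 − 0.3600 = 0.2500; denominator = 1 − 0.3600 = 0.6400
φ_{22} = 0.2500 / 0.6400 = 0.391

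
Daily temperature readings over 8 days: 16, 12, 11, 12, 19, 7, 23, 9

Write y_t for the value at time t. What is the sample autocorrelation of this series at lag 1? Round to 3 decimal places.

-0.726

Mean ȳ = (16 + 12 + 11 + 12 + 19 + 7 + 23 + 9)/8 = 13.6250
Deviations from mean: 2.3750, -1.6250, -2.6250, -1.6250, 5.3750, -6.6250, 9.3750, -4.6250
Σ(y_t−ȳ)(y_{t+1}−ȳ) = (-3.8594) + (4.2656) + (4.2656) + (-8.7344) + (-35.6094) + (-62.1094) + (-43.3594) = -145.1406
Denominator Σ(y_t−ȳ)² = 199.8750
r_1 = -145.1406 / 199.8750 = -0.726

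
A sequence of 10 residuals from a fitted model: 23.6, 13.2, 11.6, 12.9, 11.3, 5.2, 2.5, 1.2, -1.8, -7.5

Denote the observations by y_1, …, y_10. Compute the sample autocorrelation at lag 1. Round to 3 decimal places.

0.531

Mean ȳ = (23.6 + 13.2 + 11.6 + 12.9 + 11.3 + 5.2 + 2.5 + 1.2 − 1.8 − 7.5)/10 = 7.2200
Numerator Σ_{t=1}^{9}(y_t−ȳ)(y_{t+1}−ȳ) = 388.9796
Denominator Σ(y_t−ȳ)² = 732.7960
r_1 = 388.9796 / 732.7960 = 0.531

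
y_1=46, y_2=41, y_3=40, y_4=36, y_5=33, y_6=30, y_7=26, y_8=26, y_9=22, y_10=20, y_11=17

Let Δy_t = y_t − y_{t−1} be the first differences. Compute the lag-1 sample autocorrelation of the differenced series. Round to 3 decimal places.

-0.637

First differences Δy: -5, -1, -4, -3, -3, -4, 0, -4, -2, -3
Mean of differences = -2.9000
Numerator Σ(Δy_t−Δȳ)(Δy_{t+1}−Δȳ) = -13.3100
Denominator Σ(Δy_t−Δȳ)² = 20.9000
r_1(Δy) = -13.3100 / 20.9000 = -0.637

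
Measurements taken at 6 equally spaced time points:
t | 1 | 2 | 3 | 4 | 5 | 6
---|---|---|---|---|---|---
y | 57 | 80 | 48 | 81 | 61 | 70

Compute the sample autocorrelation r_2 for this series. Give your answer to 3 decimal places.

0.603

Mean ȳ = (57 + 80 + 48 + 81 + 61 + 70)/6 = 66.1667
Deviations from mean: -9.1667, 13.8333, -18.1667, 14.8333, -5.1667, 3.8333
Σ(y_t−ȳ)(y_{t+2}−ȳ) = (166.5278) + (205.1944) + (93.8611) + (56.8611) = 522.4444
Denominator Σ(y_t−ȳ)² = 866.8333
r_2 = 522.4444 / 866.8333 = 0.603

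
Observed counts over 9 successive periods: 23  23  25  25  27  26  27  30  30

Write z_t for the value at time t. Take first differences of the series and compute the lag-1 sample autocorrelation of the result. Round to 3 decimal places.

First differences Δz: 0, 2, 0, 2, -1, 1, 3, 0
Mean of differences = 0.8750
Numerator Σ(Δz_t−Δz̄)(Δz_{t+1}−Δz̄) = -6.8906
Denominator Σ(Δz_t−Δz̄)² = 12.8750
r_1(Δz) = -6.8906 / 12.8750 = -0.535

-0.535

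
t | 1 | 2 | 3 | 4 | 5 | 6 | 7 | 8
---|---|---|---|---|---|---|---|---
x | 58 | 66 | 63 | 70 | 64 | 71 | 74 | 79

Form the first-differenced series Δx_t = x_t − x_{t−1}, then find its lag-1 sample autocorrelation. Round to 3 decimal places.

First differences Δx: 8, -3, 7, -6, 7, 3, 5
Mean of differences = 3.0000
Numerator Σ(Δx_t−Δx̄)(Δx_{t+1}−Δx̄) = -126.0000
Denominator Σ(Δx_t−Δx̄)² = 178.0000
r_1(Δx) = -126.0000 / 178.0000 = -0.708

-0.708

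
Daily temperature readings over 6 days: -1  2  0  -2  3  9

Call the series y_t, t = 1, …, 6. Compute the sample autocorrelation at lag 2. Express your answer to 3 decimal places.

-0.318

Mean ȳ = (-1 + 2 + 0 − 2 + 3 + 9)/6 = 1.8333
Numerator Σ_{t=1}^{4}(y_t−ȳ)(y_{t+2}−ȳ) = -25.0556
Denominator Σ(y_t−ȳ)² = 78.8333
r_2 = -25.0556 / 78.8333 = -0.318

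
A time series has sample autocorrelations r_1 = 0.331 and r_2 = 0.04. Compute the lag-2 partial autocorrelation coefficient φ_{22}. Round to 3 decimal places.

φ_{22} = (r_2 − r_1²) / (1 − r_1²)
r_1² = (0.331)² = 0.109561
Numerator = 0.04 − 0.1096 = -0.0696; denominator = 1 − 0.1096 = 0.8904
φ_{22} = -0.0696 / 0.8904 = -0.078

-0.078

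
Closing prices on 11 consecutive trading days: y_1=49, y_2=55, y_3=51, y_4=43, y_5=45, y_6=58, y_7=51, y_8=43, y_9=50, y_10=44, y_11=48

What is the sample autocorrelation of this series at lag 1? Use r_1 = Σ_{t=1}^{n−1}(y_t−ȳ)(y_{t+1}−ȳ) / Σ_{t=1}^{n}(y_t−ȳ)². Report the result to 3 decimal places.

-0.051

Mean ȳ = (49 + 55 + 51 + 43 + 45 + 58 + 51 + 43 + 50 + 44 + 48)/11 = 48.8182
Numerator Σ_{t=1}^{10}(y_t−ȳ)(y_{t+1}−ȳ) = -12.2149
Denominator Σ(y_t−ȳ)² = 239.6364
r_1 = -12.2149 / 239.6364 = -0.051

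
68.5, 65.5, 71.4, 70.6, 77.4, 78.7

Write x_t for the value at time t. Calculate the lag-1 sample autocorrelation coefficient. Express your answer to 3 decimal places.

Mean x̄ = (68.5 + 65.5 + 71.4 + 70.6 + 77.4 + 78.7)/6 = 72.0167
Deviations from mean: -3.5167, -6.5167, -0.6167, -1.4167, 5.3833, 6.6833
Numerator Σ_{t=1}^{5}(x_t−x̄)(x_{t+1}−x̄) = 56.1614
Denominator Σ(x_t−x̄)² = 130.8683
r_1 = 56.1614 / 130.8683 = 0.429

0.429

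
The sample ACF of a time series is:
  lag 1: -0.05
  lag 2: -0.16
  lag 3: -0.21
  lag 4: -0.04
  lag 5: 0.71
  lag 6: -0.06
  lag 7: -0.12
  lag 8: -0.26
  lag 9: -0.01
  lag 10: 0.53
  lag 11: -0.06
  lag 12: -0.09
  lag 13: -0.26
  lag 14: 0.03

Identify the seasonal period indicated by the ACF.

The largest autocorrelation is r_5 = 0.71, with a weaker echo at lag 10 (0.53); the remaining lags stay at or below 0.03.
The dominant spike at lag 5 indicates a seasonal period of 5.

5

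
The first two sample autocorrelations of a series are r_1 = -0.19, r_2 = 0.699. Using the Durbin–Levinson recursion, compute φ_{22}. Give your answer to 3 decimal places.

φ_{22} = (r_2 − r_1²) / (1 − r_1²)
r_1² = (-0.19)² = 0.0361
Numerator = 0.699 − 0.0361 = 0.6629; denominator = 1 − 0.0361 = 0.9639
φ_{22} = 0.6629 / 0.9639 = 0.688

0.688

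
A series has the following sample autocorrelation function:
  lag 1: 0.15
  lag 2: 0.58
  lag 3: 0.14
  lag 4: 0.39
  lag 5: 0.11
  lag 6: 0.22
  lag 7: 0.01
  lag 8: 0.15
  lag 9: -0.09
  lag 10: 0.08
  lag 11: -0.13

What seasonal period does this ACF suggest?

The largest autocorrelation is r_2 = 0.58, with weaker echoes at lags 4 (0.39) and 6 (0.22); the remaining lags stay at or below 0.15.
The dominant spike at lag 2 indicates a seasonal period of 2.

2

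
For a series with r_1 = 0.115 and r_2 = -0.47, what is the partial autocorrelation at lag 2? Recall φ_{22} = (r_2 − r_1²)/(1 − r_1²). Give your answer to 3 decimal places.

φ_{22} = (r_2 − r_1²) / (1 − r_1²)
r_1² = (0.115)² = 0.013225
Numerator = -0.47 − 0.0132 = -0.4832; denominator = 1 − 0.0132 = 0.9868
φ_{22} = -0.4832 / 0.9868 = -0.490

-0.490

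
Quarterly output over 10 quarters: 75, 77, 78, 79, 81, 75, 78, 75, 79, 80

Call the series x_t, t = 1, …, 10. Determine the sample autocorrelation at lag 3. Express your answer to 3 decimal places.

-0.427

Mean x̄ = (75 + 77 + 78 + 79 + 81 + 75 + 78 + 75 + 79 + 80)/10 = 77.7000
Σ(x_t−x̄)(x_{t+3}−x̄) = (-3.5100) + (-2.3100) + (-0.8100) + (0.3900) + (-8.9100) + (-3.5100) + (0.6900) = -17.9700
Denominator Σ(x_t−x̄)² = 42.1000
r_3 = -17.9700 / 42.1000 = -0.427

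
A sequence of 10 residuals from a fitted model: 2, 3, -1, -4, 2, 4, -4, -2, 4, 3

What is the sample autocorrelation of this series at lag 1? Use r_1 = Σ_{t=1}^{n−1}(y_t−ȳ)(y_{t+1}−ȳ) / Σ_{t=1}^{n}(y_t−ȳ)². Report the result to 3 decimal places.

0.012

Mean ȳ = (2 + 3 − 1 − 4 + 2 + 4 − 4 − 2 + 4 + 3)/10 = 0.7000
Numerator Σ_{t=1}^{9}(y_t−ȳ)(y_{t+1}−ȳ) = 1.1100
Denominator Σ(y_t−ȳ)² = 90.1000
r_1 = 1.1100 / 90.1000 = 0.012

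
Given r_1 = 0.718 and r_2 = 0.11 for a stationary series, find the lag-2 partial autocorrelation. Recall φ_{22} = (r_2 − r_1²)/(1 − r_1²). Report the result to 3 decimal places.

φ_{22} = (r_2 − r_1²) / (1 − r_1²)
r_1² = (0.718)² = 0.515524
Numerator = 0.11 − 0.5155 = -0.4055; denominator = 1 − 0.5155 = 0.4845
φ_{22} = -0.4055 / 0.4845 = -0.837

-0.837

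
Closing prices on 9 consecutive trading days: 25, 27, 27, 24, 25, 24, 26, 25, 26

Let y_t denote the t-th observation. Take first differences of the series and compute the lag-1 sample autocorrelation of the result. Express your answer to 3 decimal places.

First differences Δy: 2, 0, -3, 1, -1, 2, -1, 1
Mean of differences = 0.1250
Numerator Σ(Δy_t−Δȳ)(Δy_{t+1}−Δȳ) = -8.7656
Denominator Σ(Δy_t−Δȳ)² = 20.8750
r_1(Δy) = -8.7656 / 20.8750 = -0.420

-0.420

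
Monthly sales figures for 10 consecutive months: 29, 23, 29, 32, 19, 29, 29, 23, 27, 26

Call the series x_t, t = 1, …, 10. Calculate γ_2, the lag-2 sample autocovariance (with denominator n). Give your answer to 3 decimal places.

-4.272

Mean x̄ = (29 + 23 + 29 + 32 + 19 + 29 + 29 + 23 + 27 + 26)/10 = 26.6000
Σ_{t=1}^{8}(x_t−x̄)(x_{t+2}−x̄) = -42.7200
γ_2 = -42.7200 / 10 = -4.272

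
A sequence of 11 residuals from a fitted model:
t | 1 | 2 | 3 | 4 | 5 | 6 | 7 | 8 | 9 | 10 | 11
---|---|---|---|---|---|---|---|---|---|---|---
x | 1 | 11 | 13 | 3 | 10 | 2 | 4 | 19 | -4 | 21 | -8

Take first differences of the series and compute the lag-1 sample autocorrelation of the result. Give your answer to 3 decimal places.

First differences Δx: 10, 2, -10, 7, -8, 2, 15, -23, 25, -29
Mean of differences = -0.9000
Numerator Σ(Δx_t−Δx̄)(Δx_{t+1}−Δx̄) = -1748.8100
Denominator Σ(Δx_t−Δx̄)² = 2532.9000
r_1(Δx) = -1748.8100 / 2532.9000 = -0.690

-0.690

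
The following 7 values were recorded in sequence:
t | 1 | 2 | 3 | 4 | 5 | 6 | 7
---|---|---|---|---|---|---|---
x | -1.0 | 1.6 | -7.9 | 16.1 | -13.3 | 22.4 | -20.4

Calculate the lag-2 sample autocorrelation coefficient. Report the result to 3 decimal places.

0.542

Mean x̄ = (-1.0 + 1.6 − 7.9 + 16.1 − 13.3 + 22.4 − 20.4)/7 = -0.3571
Numerator Σ_{t=1}^{5}(x_t−x̄)(x_{t+2}−x̄) = 768.6135
Denominator Σ(x_t−x̄)² = 1419.0971
r_2 = 768.6135 / 1419.0971 = 0.542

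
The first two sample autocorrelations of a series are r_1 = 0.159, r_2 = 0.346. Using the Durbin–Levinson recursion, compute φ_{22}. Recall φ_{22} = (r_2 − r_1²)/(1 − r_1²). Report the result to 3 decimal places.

φ_{22} = (r_2 − r_1²) / (1 − r_1²)
r_1² = (0.159)² = 0.025281
Numerator = 0.346 − 0.0253 = 0.3207; denominator = 1 − 0.0253 = 0.9747
φ_{22} = 0.3207 / 0.9747 = 0.329

0.329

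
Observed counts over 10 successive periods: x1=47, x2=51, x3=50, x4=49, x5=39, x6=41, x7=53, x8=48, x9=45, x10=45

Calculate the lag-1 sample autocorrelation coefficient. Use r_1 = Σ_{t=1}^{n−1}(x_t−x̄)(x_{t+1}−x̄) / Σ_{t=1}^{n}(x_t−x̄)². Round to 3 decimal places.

0.126

Mean x̄ = (47 + 51 + 50 + 49 + 39 + 41 + 53 + 48 + 45 + 45)/10 = 46.8000
Numerator Σ_{t=1}^{9}(x_t−x̄)(x_{t+1}−x̄) = 21.9600
Denominator Σ(x_t−x̄)² = 173.6000
r_1 = 21.9600 / 173.6000 = 0.126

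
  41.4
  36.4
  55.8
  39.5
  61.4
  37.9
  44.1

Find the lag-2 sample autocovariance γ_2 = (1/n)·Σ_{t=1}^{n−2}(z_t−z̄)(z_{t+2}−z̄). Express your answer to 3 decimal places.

Mean z̄ = (41.4 + 36.4 + 55.8 + 39.5 + 61.4 + 37.9 + 44.1)/7 = 45.2143
Σ_{t=1}^{5}(z_t−z̄)(z_{t+2}−z̄) = 205.0882
γ_2 = 205.0882 / 7 = 29.298

29.298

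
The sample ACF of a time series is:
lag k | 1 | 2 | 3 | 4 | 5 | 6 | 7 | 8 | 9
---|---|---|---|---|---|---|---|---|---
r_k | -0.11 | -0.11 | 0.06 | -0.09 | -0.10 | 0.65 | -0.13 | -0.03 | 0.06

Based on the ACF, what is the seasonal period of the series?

6

The largest autocorrelation is r_6 = 0.65; the remaining lags stay at or below 0.06.
The dominant spike at lag 6 indicates a seasonal period of 6.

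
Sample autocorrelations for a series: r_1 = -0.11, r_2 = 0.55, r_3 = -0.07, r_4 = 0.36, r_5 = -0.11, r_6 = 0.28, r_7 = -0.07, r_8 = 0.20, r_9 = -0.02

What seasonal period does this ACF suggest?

2

The largest autocorrelation is r_2 = 0.55, with weaker echoes at lags 4 (0.36), 6 (0.28) and 8 (0.20); the remaining lags stay at or below -0.02.
The dominant spike at lag 2 indicates a seasonal period of 2.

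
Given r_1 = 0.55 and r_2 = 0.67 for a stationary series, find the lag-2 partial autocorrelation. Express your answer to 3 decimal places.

φ_{22} = (r_2 − r_1²) / (1 − r_1²)
r_1² = (0.55)² = 0.3025
Numerator = 0.67 − 0.3025 = 0.3675; denominator = 1 − 0.3025 = 0.6975
φ_{22} = 0.3675 / 0.6975 = 0.527

0.527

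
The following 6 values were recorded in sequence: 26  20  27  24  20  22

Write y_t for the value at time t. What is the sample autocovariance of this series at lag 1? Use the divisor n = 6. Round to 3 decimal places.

-2.810

Mean ȳ = (26 + 20 + 27 + 24 + 20 + 22)/6 = 23.1667
Deviations: 2.8333, -3.1667, 3.8333, 0.8333, -3.1667, -1.1667
Σ_{t=1}^{5}(y_t−ȳ)(y_{t+1}−ȳ) = -16.8611
γ_1 = -16.8611 / 6 = -2.810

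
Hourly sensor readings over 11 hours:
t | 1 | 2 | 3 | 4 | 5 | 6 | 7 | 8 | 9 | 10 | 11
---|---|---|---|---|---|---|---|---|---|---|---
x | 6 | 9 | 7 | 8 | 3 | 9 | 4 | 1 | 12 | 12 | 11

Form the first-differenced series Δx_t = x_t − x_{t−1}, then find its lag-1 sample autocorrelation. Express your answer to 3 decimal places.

-0.406

First differences Δx: 3, -2, 1, -5, 6, -5, -3, 11, 0, -1
Mean of differences = 0.5000
Numerator Σ(Δx_t−Δx̄)(Δx_{t+1}−Δx̄) = -92.7500
Denominator Σ(Δx_t−Δx̄)² = 228.5000
r_1(Δx) = -92.7500 / 228.5000 = -0.406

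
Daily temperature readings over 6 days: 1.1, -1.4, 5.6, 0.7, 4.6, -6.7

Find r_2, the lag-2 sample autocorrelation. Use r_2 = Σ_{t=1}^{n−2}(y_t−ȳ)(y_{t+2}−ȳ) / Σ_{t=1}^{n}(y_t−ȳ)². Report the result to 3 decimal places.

0.216

Mean ȳ = (1.1 − 1.4 + 5.6 + 0.7 + 4.6 − 6.7)/6 = 0.6500
Σ(y_t−ȳ)(y_{t+2}−ȳ) = (2.2275) + (-0.1025) + (19.5525) + (-0.3675) = 21.3100
Denominator Σ(y_t−ȳ)² = 98.5350
r_2 = 21.3100 / 98.5350 = 0.216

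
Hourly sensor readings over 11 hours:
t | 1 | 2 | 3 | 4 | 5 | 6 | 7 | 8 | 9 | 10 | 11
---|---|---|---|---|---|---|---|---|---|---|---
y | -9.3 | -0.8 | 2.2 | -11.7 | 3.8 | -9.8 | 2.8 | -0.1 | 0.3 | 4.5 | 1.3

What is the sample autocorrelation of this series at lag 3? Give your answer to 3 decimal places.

Mean ȳ = (-9.3 − 0.8 + 2.2 − 11.7 + 3.8 − 9.8 + 2.8 − 0.1 + 0.3 + 4.5 + 1.3)/11 = -1.5273
Numerator Σ_{t=1}^{8}(y_t−ȳ)(y_{t+3}−ȳ) = 30.6932
Denominator Σ(y_t−ȳ)² = 343.5618
r_3 = 30.6932 / 343.5618 = 0.089

0.089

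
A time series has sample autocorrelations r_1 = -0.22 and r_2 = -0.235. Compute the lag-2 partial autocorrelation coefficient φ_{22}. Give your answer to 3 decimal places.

-0.298

φ_{22} = (r_2 − r_1²) / (1 − r_1²)
r_1² = (-0.22)² = 0.0484
Numerator = -0.235 − 0.0484 = -0.2834; denominator = 1 − 0.0484 = 0.9516
φ_{22} = -0.2834 / 0.9516 = -0.298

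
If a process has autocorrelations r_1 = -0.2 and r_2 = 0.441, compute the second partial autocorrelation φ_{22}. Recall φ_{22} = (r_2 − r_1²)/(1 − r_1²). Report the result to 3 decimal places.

φ_{22} = (r_2 − r_1²) / (1 − r_1²)
r_1² = (-0.2)² = 0.04
Numerator = 0.441 − 0.0400 = 0.4010; denominator = 1 − 0.0400 = 0.9600
φ_{22} = 0.4010 / 0.9600 = 0.418

0.418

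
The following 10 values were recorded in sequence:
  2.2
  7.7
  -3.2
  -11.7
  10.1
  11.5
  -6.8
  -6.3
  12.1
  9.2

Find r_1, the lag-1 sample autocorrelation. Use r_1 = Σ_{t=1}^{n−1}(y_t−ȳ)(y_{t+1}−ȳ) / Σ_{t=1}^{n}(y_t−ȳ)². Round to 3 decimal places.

-0.017

Mean ȳ = (2.2 + 7.7 − 3.2 − 11.7 + 10.1 + 11.5 − 6.8 − 6.3 + 12.1 + 9.2)/10 = 2.4800
Numerator Σ_{t=1}^{9}(y_t−ȳ)(y_{t+1}−ȳ) = -11.9324
Denominator Σ(y_t−ȳ)² = 700.9960
r_1 = -11.9324 / 700.9960 = -0.017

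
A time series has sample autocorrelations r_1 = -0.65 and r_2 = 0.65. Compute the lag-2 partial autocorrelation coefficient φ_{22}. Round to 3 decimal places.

0.394

φ_{22} = (r_2 − r_1²) / (1 − r_1²)
r_1² = (-0.65)² = 0.4225
Numerator = 0.65 − 0.4225 = 0.2275; denominator = 1 − 0.4225 = 0.5775
φ_{22} = 0.2275 / 0.5775 = 0.394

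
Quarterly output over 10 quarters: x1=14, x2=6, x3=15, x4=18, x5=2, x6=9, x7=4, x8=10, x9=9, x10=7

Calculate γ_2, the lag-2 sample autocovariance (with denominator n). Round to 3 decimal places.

Mean x̄ = (14 + 6 + 15 + 18 + 2 + 9 + 4 + 10 + 9 + 7)/10 = 9.4000
Σ_{t=1}^{8}(x_t−x̄)(x_{t+2}−x̄) = -7.9200
γ_2 = -7.9200 / 10 = -0.792

-0.792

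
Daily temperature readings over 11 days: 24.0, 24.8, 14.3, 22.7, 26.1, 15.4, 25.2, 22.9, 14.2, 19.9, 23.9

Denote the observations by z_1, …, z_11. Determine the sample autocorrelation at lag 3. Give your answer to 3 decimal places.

Mean z̄ = (24.0 + 24.8 + 14.3 + 22.7 + 26.1 + 15.4 + 25.2 + 22.9 + 14.2 + 19.9 + 23.9)/11 = 21.2182
Numerator Σ_{t=1}^{8}(z_t−z̄)(z_{t+3}−z̄) = 116.0645
Denominator Σ(z_t−z̄)² = 205.1764
r_3 = 116.0645 / 205.1764 = 0.566

0.566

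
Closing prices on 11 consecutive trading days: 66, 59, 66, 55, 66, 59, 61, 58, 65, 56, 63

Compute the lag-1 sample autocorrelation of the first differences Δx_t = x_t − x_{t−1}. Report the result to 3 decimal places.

-0.848

First differences Δx: -7, 7, -11, 11, -7, 2, -3, 7, -9, 7
Mean of differences = -0.3000
Numerator Σ(Δx_t−Δx̄)(Δx_{t+1}−Δx̄) = -491.9900
Denominator Σ(Δx_t−Δx̄)² = 580.1000
r_1(Δx) = -491.9900 / 580.1000 = -0.848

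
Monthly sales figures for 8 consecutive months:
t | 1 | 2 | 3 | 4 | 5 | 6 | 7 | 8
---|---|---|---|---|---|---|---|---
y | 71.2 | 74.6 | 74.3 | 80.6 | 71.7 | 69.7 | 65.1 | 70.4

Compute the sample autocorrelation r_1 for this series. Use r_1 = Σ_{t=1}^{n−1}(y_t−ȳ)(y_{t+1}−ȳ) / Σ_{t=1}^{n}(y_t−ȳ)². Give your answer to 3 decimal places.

Mean ȳ = (71.2 + 74.6 + 74.3 + 80.6 + 71.7 + 69.7 + 65.1 + 70.4)/8 = 72.2000
Deviations from mean: -1.0000, 2.4000, 2.1000, 8.4000, -0.5000, -2.5000, -7.1000, -1.8000
Σ(y_t−ȳ)(y_{t+1}−ȳ) = (-2.4000) + (5.0400) + (17.6400) + (-4.2000) + (1.2500) + (17.7500) + (12.7800) = 47.8600
Denominator Σ(y_t−ȳ)² = 141.8800
r_1 = 47.8600 / 141.8800 = 0.337

0.337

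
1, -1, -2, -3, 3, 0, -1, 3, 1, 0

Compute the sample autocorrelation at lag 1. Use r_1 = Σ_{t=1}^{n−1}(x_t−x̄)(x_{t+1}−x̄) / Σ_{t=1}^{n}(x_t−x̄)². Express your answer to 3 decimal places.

-0.058

Mean x̄ = (1 − 1 − 2 − 3 + 3 + 0 − 1 + 3 + 1 + 0)/10 = 0.1000
Numerator Σ_{t=1}^{9}(x_t−x̄)(x_{t+1}−x̄) = -2.0100
Denominator Σ(x_t−x̄)² = 34.9000
r_1 = -2.0100 / 34.9000 = -0.058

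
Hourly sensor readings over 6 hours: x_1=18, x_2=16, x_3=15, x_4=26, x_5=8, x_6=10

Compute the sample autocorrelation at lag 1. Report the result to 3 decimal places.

-0.205

Mean x̄ = (18 + 16 + 15 + 26 + 8 + 10)/6 = 15.5000
Deviations from mean: 2.5000, 0.5000, -0.5000, 10.5000, -7.5000, -5.5000
Numerator Σ_{t=1}^{5}(x_t−x̄)(x_{t+1}−x̄) = -41.7500
Denominator Σ(x_t−x̄)² = 203.5000
r_1 = -41.7500 / 203.5000 = -0.205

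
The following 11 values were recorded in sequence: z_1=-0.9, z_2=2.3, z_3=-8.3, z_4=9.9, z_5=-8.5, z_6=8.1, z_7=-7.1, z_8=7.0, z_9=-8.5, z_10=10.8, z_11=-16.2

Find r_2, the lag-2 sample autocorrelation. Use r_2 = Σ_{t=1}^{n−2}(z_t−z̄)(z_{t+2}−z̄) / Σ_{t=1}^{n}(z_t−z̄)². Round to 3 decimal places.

Mean z̄ = (-0.9 + 2.3 − 8.3 + 9.9 − 8.5 + 8.1 − 7.1 + 7.0 − 8.5 + 10.8 − 16.2)/11 = -1.0364
Numerator Σ_{t=1}^{9}(z_t−z̄)(z_{t+2}−z̄) = 561.8628
Denominator Σ(z_t−z̄)² = 849.7855
r_2 = 561.8628 / 849.7855 = 0.661

0.661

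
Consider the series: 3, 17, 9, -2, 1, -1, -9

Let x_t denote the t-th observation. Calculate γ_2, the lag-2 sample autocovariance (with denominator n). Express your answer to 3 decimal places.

-5.542

Mean x̄ = (3 + 17 + 9 − 2 + 1 − 1 − 9)/7 = 2.5714
Σ_{t=1}^{5}(x_t−x̄)(x_{t+2}−x̄) = -38.7959
γ_2 = -38.7959 / 7 = -5.542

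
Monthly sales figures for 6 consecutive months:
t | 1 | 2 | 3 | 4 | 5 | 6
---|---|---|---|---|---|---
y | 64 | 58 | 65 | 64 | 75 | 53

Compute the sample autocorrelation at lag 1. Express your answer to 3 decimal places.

-0.446

Mean ȳ = (64 + 58 + 65 + 64 + 75 + 53)/6 = 63.1667
Numerator Σ_{t=1}^{5}(y_t−ȳ)(y_{t+1}−ȳ) = -122.6944
Denominator Σ(y_t−ȳ)² = 274.8333
r_1 = -122.6944 / 274.8333 = -0.446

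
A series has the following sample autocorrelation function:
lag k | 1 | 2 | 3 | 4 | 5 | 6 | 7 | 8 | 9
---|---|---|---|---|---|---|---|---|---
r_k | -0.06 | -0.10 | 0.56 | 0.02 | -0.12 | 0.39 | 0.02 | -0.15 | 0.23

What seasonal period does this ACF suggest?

3

The largest autocorrelation is r_3 = 0.56, with weaker echoes at lags 6 (0.39) and 9 (0.23); the remaining lags stay at or below 0.02.
The dominant spike at lag 3 indicates a seasonal period of 3.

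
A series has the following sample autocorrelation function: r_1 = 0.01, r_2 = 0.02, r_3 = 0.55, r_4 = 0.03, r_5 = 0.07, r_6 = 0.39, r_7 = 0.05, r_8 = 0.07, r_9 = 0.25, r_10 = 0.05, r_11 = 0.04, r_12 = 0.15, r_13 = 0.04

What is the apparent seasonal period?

The largest autocorrelation is r_3 = 0.55, with weaker echoes at lags 6 (0.39), 9 (0.25) and 12 (0.15); the remaining lags stay at or below 0.07.
The dominant spike at lag 3 indicates a seasonal period of 3.

3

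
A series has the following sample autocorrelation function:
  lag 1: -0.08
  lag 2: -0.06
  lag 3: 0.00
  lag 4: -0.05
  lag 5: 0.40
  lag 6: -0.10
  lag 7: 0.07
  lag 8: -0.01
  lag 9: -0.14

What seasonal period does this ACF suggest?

The largest autocorrelation is r_5 = 0.40; the remaining lags stay at or below 0.07.
The dominant spike at lag 5 indicates a seasonal period of 5.

5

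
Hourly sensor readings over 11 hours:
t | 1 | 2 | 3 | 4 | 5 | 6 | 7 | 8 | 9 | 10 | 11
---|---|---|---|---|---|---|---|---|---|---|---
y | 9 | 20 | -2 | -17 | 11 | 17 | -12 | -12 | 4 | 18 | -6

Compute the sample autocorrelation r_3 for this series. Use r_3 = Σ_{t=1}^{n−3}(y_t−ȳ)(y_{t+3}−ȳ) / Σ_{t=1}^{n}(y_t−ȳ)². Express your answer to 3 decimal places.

Mean ȳ = (9 + 20 − 2 − 17 + 11 + 17 − 12 − 12 + 4 + 18 − 6)/11 = 2.7273
Numerator Σ_{t=1}^{8}(y_t−ȳ)(y_{t+3}−ȳ) = 42.1405
Denominator Σ(y_t−ȳ)² = 1766.1818
r_3 = 42.1405 / 1766.1818 = 0.024

0.024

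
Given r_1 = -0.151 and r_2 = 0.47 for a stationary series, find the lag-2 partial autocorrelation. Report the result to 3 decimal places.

φ_{22} = (r_2 − r_1²) / (1 − r_1²)
r_1² = (-0.151)² = 0.022801
Numerator = 0.47 − 0.0228 = 0.4472; denominator = 1 − 0.0228 = 0.9772
φ_{22} = 0.4472 / 0.9772 = 0.458

0.458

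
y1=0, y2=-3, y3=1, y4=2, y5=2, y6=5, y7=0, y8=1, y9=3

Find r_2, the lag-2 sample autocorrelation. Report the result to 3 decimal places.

Mean ȳ = (0 − 3 + 1 + 2 + 2 + 5 + 0 + 1 + 3)/9 = 1.2222
Σ(y_t−ȳ)(y_{t+2}−ȳ) = (0.2716) + (-3.2840) + (-0.1728) + (2.9383) + (-0.9506) + (-0.8395) + (-2.1728) = -4.2099
Denominator Σ(y_t−ȳ)² = 39.5556
r_2 = -4.2099 / 39.5556 = -0.106

-0.106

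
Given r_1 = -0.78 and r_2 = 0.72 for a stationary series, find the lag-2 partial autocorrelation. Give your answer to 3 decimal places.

φ_{22} = (r_2 − r_1²) / (1 − r_1²)
r_1² = (-0.78)² = 0.6084
Numerator = 0.72 − 0.6084 = 0.1116; denominator = 1 − 0.6084 = 0.3916
φ_{22} = 0.1116 / 0.3916 = 0.285

0.285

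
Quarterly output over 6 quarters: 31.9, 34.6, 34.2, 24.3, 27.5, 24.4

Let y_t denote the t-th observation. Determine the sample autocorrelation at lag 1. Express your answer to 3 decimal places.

Mean ȳ = (31.9 + 34.6 + 34.2 + 24.3 + 27.5 + 24.4)/6 = 29.4833
Σ(y_t−ȳ)(y_{t+1}−ȳ) = (12.3653) + (24.1336) + (-24.4481) + (10.2803) + (10.0819) = 32.4131
Denominator Σ(y_t−ȳ)² = 110.9083
r_1 = 32.4131 / 110.9083 = 0.292

0.292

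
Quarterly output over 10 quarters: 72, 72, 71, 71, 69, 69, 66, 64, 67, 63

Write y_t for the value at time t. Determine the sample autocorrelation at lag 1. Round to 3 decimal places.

0.559

Mean ȳ = (72 + 72 + 71 + 71 + 69 + 69 + 66 + 64 + 67 + 63)/10 = 68.4000
Numerator Σ_{t=1}^{9}(y_t−ȳ)(y_{t+1}−ȳ) = 53.8400
Denominator Σ(y_t−ȳ)² = 96.4000
r_1 = 53.8400 / 96.4000 = 0.559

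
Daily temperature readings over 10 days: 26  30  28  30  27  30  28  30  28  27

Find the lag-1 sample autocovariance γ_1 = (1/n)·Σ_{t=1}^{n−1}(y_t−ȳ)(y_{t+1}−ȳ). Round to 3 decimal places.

-1.096

Mean ȳ = (26 + 30 + 28 + 30 + 27 + 30 + 28 + 30 + 28 + 27)/10 = 28.4000
Σ_{t=1}^{9}(y_t−ȳ)(y_{t+1}−ȳ) = -10.9600
γ_1 = -10.9600 / 10 = -1.096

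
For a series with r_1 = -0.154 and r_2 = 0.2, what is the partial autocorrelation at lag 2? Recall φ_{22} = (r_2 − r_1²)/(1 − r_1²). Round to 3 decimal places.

φ_{22} = (r_2 − r_1²) / (1 − r_1²)
r_1² = (-0.154)² = 0.023716
Numerator = 0.2 − 0.0237 = 0.1763; denominator = 1 − 0.0237 = 0.9763
φ_{22} = 0.1763 / 0.9763 = 0.181

0.181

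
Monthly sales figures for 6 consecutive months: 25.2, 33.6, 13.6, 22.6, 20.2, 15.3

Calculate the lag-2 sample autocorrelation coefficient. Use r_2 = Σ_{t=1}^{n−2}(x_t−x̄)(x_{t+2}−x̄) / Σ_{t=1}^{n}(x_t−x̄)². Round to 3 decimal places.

-0.041

Mean x̄ = (25.2 + 33.6 + 13.6 + 22.6 + 20.2 + 15.3)/6 = 21.7500
Deviations from mean: 3.4500, 11.8500, -8.1500, 0.8500, -1.5500, -6.4500
Σ(x_t−x̄)(x_{t+2}−x̄) = (-28.1175) + (10.0725) + (12.6325) + (-5.4825) = -10.8950
Denominator Σ(x_t−x̄)² = 263.4750
r_2 = -10.8950 / 263.4750 = -0.041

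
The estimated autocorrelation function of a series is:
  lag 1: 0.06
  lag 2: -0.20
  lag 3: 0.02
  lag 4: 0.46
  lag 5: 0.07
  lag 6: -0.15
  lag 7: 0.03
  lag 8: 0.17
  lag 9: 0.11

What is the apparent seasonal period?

4

The largest autocorrelation is r_4 = 0.46, with a weaker echo at lag 8 (0.17); the remaining lags stay at or below 0.11.
The dominant spike at lag 4 indicates a seasonal period of 4.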